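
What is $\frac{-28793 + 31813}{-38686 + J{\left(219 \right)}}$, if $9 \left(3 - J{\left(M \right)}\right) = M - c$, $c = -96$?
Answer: $- \frac{1510}{19359} \approx -0.078$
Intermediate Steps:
$J{\left(M \right)} = - \frac{23}{3} - \frac{M}{9}$ ($J{\left(M \right)} = 3 - \frac{M - -96}{9} = 3 - \frac{M + 96}{9} = 3 - \frac{96 + M}{9} = 3 - \left(\frac{32}{3} + \frac{M}{9}\right) = - \frac{23}{3} - \frac{M}{9}$)
$\frac{-28793 + 31813}{-38686 + J{\left(219 \right)}} = \frac{-28793 + 31813}{-38686 - 32} = \frac{3020}{-38686 - 32} = \frac{3020}{-38718} = 3020 \left(- \frac{1}{38718}\right) = - \frac{1510}{19359}$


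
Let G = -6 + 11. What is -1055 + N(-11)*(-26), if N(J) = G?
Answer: -1185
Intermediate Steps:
G = 5
N(J) = 5
-1055 + N(-11)*(-26) = -1055 + 5*(-26) = -1055 - 130 = -1185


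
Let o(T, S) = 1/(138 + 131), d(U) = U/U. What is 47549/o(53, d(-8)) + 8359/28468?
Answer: 364125115067/28468 ≈ 1.2791e+7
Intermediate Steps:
d(U) = 1
o(T, S) = 1/269
47549/o(53, d(-8)) + 8359/28468 = 47549/(1/269) + 8359/28468 = 47549*269 + 8359*(1/28468) = 12790681 + 8359/28468 = 364125115067/28468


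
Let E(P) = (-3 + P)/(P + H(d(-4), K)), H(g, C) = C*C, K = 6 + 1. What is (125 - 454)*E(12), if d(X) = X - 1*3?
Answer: -2961/61 ≈ -48.541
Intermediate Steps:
K = 7
d(X) = -3 + X (d(X) = X - 3 = -3 + X)
H(g, C) = C²
E(P) = (-3 + P)/(49 + P) (E(P) = (-3 + P)/(P + 7²) = (-3 + P)/(P + 49) = (-3 + P)/(49 + P))
(125 - 454)*E(12) = (125 - 454)*((-3 + 12)/(49 + 12)) = -329*9/61 = -2961/61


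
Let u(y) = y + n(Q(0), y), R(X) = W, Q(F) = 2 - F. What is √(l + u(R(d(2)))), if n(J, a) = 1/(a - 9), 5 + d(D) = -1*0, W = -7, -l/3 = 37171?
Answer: I*√1784321/4 ≈ 333.95*I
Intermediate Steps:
l = -111513 (l = -3*37171 = -111513)
d(D) = -5 (d(D) = -5 - 1*0 = -5 + 0 = -5)
R(X) = -7
n(J, a) = 1/(-9 + a)
u(y) = y + 1/(-9 + y)
√(l + u(R(d(2)))) = √(-111513 + (1 - 7*(-9 - 7))/(-9 - 7)) = √(-111513 + (1 - 7*(-16))/(-16)) = √(-111513 - (1 + 112)/16) = √(-111513 - 1/16*113) = √(-111513 - 113/16) = √(-1784321/16) = I*√1784321/4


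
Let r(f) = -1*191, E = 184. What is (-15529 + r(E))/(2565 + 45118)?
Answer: -15720/47683 ≈ -0.32968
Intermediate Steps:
r(f) = -191
(-15529 + r(E))/(2565 + 45118) = (-15529 - 191)/(2565 + 45118) = -15720/47683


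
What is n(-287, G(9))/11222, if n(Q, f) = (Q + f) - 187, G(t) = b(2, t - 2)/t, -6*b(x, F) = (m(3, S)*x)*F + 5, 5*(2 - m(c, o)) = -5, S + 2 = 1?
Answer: -25643/605988 ≈ -0.042316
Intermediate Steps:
S = -1 (S = -2 + 1 = -1)
m(c, o) = 3 (m(c, o) = 2 - 1/5*(-5) = 2 + 1 = 3)
b(x, F) = -5/6 - F*x/2 (b(x, F) = -((3*x)*F + 5)/6 = -(3*F*x + 5)/6 = -(5 + 3*F*x)/6 = -5/6 - F*x/2)
G(t) = (7/6 - t)/t (G(t) = (-5/6 - 1/2*(t - 2)*2)/t = (-5/6 - 1/2*(-2 + t)*2)/t = (-5/6 + (2 - t))/t = (7/6 - t)/t)
n(Q, f) = -187 + Q + f
n(-287, G(9))/11222 = (-187 - 287 + (7/6 - 1*9)/9)/11222 = (-187 - 287 + (7/6 - 9)/9)*(1/11222) = (-187 - 287 + (1/9)*(-47/6))*(1/11222) = (-187 - 287 - 47/54)*(1/11222) = -25643/54*1/11222 = -25643/605988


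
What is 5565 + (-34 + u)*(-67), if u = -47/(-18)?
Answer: 138025/18 ≈ 7668.1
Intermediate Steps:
u = 47/18 (u = -47*(-1/18) = 47/18 ≈ 2.6111)
5565 + (-34 + u)*(-67) = 5565 + (-34 + 47/18)*(-67) = 5565 - 565/18*(-67) = 5565 + 37855/18 = 138025/18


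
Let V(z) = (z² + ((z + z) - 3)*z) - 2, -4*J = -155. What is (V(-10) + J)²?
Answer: 2152089/16 ≈ 1.3451e+5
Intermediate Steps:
J = 155/4 (J = -¼*(-155) = 155/4 ≈ 38.750)
V(z) = -2 + z² + z*(-3 + 2*z) (V(z) = (z² + (2*z - 3)*z) - 2 = (z² + (-3 + 2*z)*z) - 2 = (z² + z*(-3 + 2*z)) - 2 = -2 + z² + z*(-3 + 2*z))
(V(-10) + J)² = ((-2 - 3*(-10) + 3*(-10)²) + 155/4)² = ((-2 + 30 + 3*100) + 155/4)² = ((-2 + 30 + 300) + 155/4)² = (328 + 155/4)² = (1467/4)² = 2152089/16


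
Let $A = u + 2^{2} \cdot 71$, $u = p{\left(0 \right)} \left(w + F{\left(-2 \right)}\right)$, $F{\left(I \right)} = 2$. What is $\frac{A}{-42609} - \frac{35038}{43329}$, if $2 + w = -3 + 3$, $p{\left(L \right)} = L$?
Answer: $- \frac{167248842}{205133929} \approx -0.81532$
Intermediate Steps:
$w = -2$ ($w = -2 + \left(-3 + 3\right) = -2 + 0 = -2$)
$u = 0$ ($u = 0 \left(-2 + 2\right) = 0 \cdot 0 = 0$)
$A = 284$ ($A = 0 + 2^{2} \cdot 71 = 0 + 4 \cdot 71 = 0 + 284 = 284$)
$\frac{A}{-42609} - \frac{35038}{43329} = \frac{284}{-42609} - \frac{35038}{43329} = 284 \left(- \frac{1}{42609}\right) - \frac{35038}{43329} = - \frac{284}{42609} - \frac{35038}{43329} = - \frac{167248842}{205133929}$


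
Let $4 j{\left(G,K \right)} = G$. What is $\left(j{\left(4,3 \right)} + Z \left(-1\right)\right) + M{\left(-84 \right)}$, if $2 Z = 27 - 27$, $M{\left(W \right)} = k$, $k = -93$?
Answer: $-92$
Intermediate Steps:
$j{\left(G,K \right)} = \frac{G}{4}$
$M{\left(W \right)} = -93$
$Z = 0$ ($Z = \frac{27 - 27}{2} = \frac{1}{2} \cdot 0 = 0$)
$\left(j{\left(4,3 \right)} + Z \left(-1\right)\right) + M{\left(-84 \right)} = \left(\frac{1}{4} \cdot 4 + 0 \left(-1\right)\right) - 93 = \left(1 + 0\right) - 93 = 1 - 93 = -92$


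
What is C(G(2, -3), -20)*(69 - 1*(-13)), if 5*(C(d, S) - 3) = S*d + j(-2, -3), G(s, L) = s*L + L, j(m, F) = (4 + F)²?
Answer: 16072/5 ≈ 3214.4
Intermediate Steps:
G(s, L) = L + L*s (G(s, L) = L*s + L = L + L*s)
C(d, S) = 16/5 + S*d/5 (C(d, S) = 3 + (S*d + (4 - 3)²)/5 = 3 + (S*d + 1²)/5 = 3 + (S*d + 1)/5 = 3 + (1 + S*d)/5 = 3 + (⅕ + S*d/5) = 16/5 + S*d/5)
C(G(2, -3), -20)*(69 - 1*(-13)) = (16/5 + (⅕)*(-20)*(-3*(1 + 2)))*(69 - 1*(-13)) = (16/5 + (⅕)*(-20)*(-3*3))*(69 + 13) = (16/5 + (⅕)*(-20)*(-9))*82 = (16/5 + 36)*82 = (196/5)*82 = 16072/5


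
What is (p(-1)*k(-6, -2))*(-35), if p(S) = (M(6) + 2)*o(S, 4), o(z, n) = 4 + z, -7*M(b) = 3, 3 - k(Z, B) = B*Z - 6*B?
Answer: 3465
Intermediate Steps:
k(Z, B) = 3 + 6*B - B*Z (k(Z, B) = 3 - (B*Z - 6*B) = 3 - (-6*B + B*Z) = 3 + (6*B - B*Z) = 3 + 6*B - B*Z)
M(b) = -3/7 (M(b) = -⅐*3 = -3/7)
p(S) = 44/7 + 11*S/7 (p(S) = (-3/7 + 2)*(4 + S) = 11*(4 + S)/7 = 44/7 + 11*S/7)
(p(-1)*k(-6, -2))*(-35) = ((44/7 + (11/7)*(-1))*(3 + 6*(-2) - 1*(-2)*(-6)))*(-35) = ((44/7 - 11/7)*(3 - 12 - 12))*(-35) = ((33/7)*(-21))*(-35) = -99*(-35) = 3465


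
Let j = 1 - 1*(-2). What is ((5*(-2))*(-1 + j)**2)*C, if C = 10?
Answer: -400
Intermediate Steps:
j = 3 (j = 1 + 2 = 3)
((5*(-2))*(-1 + j)**2)*C = ((5*(-2))*(-1 + 3)**2)*10 = -10*2**2*10 = -10*4*10 = -40*10 = -400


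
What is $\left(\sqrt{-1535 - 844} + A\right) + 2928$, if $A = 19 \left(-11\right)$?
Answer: $2719 + i \sqrt{2379} \approx 2719.0 + 48.775 i$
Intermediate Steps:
$A = -209$
$\left(\sqrt{-1535 - 844} + A\right) + 2928 = \left(\sqrt{-1535 - 844} - 209\right) + 2928 = \left(\sqrt{-2379} - 209\right) + 2928 = \left(i \sqrt{2379} - 209\right) + 2928 = \left(-209 + i \sqrt{2379}\right) + 2928 = 2719 + i \sqrt{2379}$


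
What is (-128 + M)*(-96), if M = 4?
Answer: 11904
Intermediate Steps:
(-128 + M)*(-96) = (-128 + 4)*(-96) = -124*(-96) = 11904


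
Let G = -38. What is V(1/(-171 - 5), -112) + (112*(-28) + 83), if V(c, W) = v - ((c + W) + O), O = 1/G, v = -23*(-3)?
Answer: -9603861/3344 ≈ -2872.0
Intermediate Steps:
v = 69
O = -1/38 (O = 1/(-38) = -1/38 ≈ -0.026316)
V(c, W) = 2623/38 - W - c (V(c, W) = 69 - ((c + W) - 1/38) = 69 - ((W + c) - 1/38) = 69 - (-1/38 + W + c) = 69 + (1/38 - W - c) = 2623/38 - W - c)
V(1/(-171 - 5), -112) + (112*(-28) + 83) = (2623/38 - 1*(-112) - 1/(-171 - 5)) + (112*(-28) + 83) = (2623/38 + 112 - 1/(-176)) + (-3136 + 83) = (2623/38 + 112 - 1*(-1/176)) - 3053 = (2623/38 + 112 + 1/176) - 3053 = 605371/3344 - 3053 = -9603861/3344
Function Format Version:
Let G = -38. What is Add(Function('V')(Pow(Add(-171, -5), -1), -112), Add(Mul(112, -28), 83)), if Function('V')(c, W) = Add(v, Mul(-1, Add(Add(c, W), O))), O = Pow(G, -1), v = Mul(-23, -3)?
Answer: Rational(-9603861, 3344) ≈ -2872.0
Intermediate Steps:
v = 69
O = Rational(-1, 38) (O = Pow(-38, -1) = Rational(-1, 38) ≈ -0.026316)
Function('V')(c, W) = Add(Rational(2623, 38), Mul(-1, W), Mul(-1, c)) (Function('V')(c, W) = Add(69, Mul(-1, Add(Add(c, W), Rational(-1, 38)))) = Add(69, Mul(-1, Add(Add(W, c), Rational(-1, 38)))) = Add(69, Mul(-1, Add(Rational(-1, 38), W, c))) = Add(69, Add(Rational(1, 38), Mul(-1, W), Mul(-1, c))) = Add(Rational(2623, 38), Mul(-1, W), Mul(-1, c)))
Add(Function('V')(Pow(Add(-171, -5), -1), -112), Add(Mul(112, -28), 83)) = Add(Add(Rational(2623, 38), Mul(-1, -112), Mul(-1, Pow(Add(-171, -5), -1))), Add(Mul(112, -28), 83)) = Add(Add(Rational(2623, 38), 112, Mul(-1, Pow(-176, -1))), Add(-3136, 83)) = Add(Add(Rational(2623, 38), 112, Mul(-1, Rational(-1, 176))), -3053) = Add(Add(Rational(2623, 38), 112, Rational(1, 176)), -3053) = Add(Rational(605371, 3344), -3053) = Rational(-9603861, 3344)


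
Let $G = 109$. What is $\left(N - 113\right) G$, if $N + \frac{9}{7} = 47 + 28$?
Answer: $- \frac{29975}{7} \approx -4282.1$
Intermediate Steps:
$N = \frac{516}{7}$ ($N = - \frac{9}{7} + \left(47 + 28\right) = - \frac{9}{7} + 75 = \frac{516}{7} \approx 73.714$)
$\left(N - 113\right) G = \left(\frac{516}{7} - 113\right) 109 = \left(- \frac{275}{7}\right) 109 = - \frac{29975}{7}$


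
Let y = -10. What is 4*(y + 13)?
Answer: 12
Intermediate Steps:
4*(y + 13) = 4*(-10 + 13) = 4*3 = 12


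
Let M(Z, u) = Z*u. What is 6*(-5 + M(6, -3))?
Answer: -138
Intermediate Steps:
6*(-5 + M(6, -3)) = 6*(-5 + 6*(-3)) = 6*(-5 - 18) = 6*(-23) = -138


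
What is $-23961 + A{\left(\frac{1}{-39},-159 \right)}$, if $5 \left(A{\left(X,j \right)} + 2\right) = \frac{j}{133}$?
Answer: $- \frac{15935554}{665} \approx -23963.0$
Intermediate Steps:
$A{\left(X,j \right)} = -2 + \frac{j}{665}$ ($A{\left(X,j \right)} = -2 + \frac{j \frac{1}{133}}{5} = -2 + \frac{\frac{1}{133} j}{5} = -2 + \frac{j}{665}$)
$-23961 + A{\left(\frac{1}{-39},-159 \right)} = -23961 + \left(-2 + \frac{1}{665} \left(-159\right)\right) = -23961 - \frac{1489}{665} = - \frac{15935554}{665}$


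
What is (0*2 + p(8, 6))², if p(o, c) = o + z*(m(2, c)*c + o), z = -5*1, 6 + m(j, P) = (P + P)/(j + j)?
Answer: 3364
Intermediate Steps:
m(j, P) = -6 + P/j (m(j, P) = -6 + (P + P)/(j + j) = -6 + (2*P)/((2*j)) = -6 + (2*P)*(1/(2*j)) = -6 + P/j)
z = -5
p(o, c) = -4*o - 5*c*(-6 + c/2) (p(o, c) = o - 5*((-6 + c/2)*c + o) = o - 5*(c*(-6 + c/2) + o) = o - 5*(o + c*(-6 + c/2)) = o + (-5*o - 5*c*(-6 + c/2)) = -4*o - 5*c*(-6 + c/2))
(0*2 + p(8, 6))² = (0*2 + (-4*8 - 5/2*6*(-12 + 6)))² = (0 + (-32 - 5/2*6*(-6)))² = (0 + (-32 + 90))² = (0 + 58)² = 58² = 3364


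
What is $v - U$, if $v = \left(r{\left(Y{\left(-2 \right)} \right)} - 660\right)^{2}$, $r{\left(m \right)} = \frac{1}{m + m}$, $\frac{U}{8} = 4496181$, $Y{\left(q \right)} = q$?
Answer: $- \frac{568536287}{16} \approx -3.5534 \cdot 10^{7}$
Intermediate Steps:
$U = 35969448$ ($U = 8 \cdot 4496181 = 35969448$)
$r{\left(m \right)} = \frac{1}{2 m}$
$v = \frac{6974881}{16}$ ($v = \left(\frac{1}{2 \left(-2\right)} - 660\right)^{2} = \left(\frac{1}{2} \left(- \frac{1}{2}\right) - 660\right)^{2} = \left(- \frac{1}{4} - 660\right)^{2} = \left(- \frac{2641}{4}\right)^{2} = \frac{6974881}{16} \approx 4.3593 \cdot 10^{5}$)
$v - U = \frac{6974881}{16} - 35969448 = - \frac{568536287}{16}$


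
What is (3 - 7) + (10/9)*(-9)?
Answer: -14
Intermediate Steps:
(3 - 7) + (10/9)*(-9) = -4 + (10*(1/9))*(-9) = -4 + (10/9)*(-9) = -4 - 10 = -14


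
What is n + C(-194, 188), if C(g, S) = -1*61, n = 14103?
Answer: 14042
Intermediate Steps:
C(g, S) = -61
n + C(-194, 188) = 14103 - 61 = 14042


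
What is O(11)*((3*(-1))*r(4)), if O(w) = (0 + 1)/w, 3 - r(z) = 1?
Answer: -6/11 ≈ -0.54545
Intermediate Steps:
r(z) = 2 (r(z) = 3 - 1*1 = 3 - 1 = 2)
O(w) = 1/w
O(11)*((3*(-1))*r(4)) = ((3*(-1))*2)/11 = (-3*2)/11 = (1/11)*(-6) = -6/11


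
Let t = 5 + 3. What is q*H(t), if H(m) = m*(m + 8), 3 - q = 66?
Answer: -8064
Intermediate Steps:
q = -63 (q = 3 - 1*66 = 3 - 66 = -63)
t = 8
H(m) = m*(8 + m)
q*H(t) = -504*(8 + 8) = -504*16 = -63*128 = -8064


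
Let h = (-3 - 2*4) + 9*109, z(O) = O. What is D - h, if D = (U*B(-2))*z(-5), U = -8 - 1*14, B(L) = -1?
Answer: -1080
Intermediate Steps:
U = -22 (U = -8 - 14 = -22)
D = -110 (D = -22*(-1)*(-5) = 22*(-5) = -110)
h = 970 (h = (-3 - 8) + 981 = -11 + 981 = 970)
D - h = -110 - 1*970 = -110 - 970 = -1080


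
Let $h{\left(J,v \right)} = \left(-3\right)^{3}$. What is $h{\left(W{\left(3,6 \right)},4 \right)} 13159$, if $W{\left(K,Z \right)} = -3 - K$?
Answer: $-355293$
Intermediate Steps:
$h{\left(J,v \right)} = -27$
$h{\left(W{\left(3,6 \right)},4 \right)} 13159 = \left(-27\right) 13159 = -355293$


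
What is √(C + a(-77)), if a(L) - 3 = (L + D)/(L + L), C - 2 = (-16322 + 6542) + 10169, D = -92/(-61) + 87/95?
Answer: 251*√10303510/40565 ≈ 19.862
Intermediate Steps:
D = 14047/5795 (D = -92*(-1/61) + 87*(1/95) = 92/61 + 87/95 = 14047/5795 ≈ 2.4240)
C = 391 (C = 2 + ((-16322 + 6542) + 10169) = 2 + (-9780 + 10169) = 2 + 389 = 391)
a(L) = 3 + (14047/5795 + L)/(2*L) (a(L) = 3 + (L + 14047/5795)/(L + L) = 3 + (14047/5795 + L)/((2*L)) = 3 + (14047/5795 + L)*(1/(2*L)) = 3 + (14047/5795 + L)/(2*L))
√(C + a(-77)) = √(391 + (1/11590)*(14047 + 40565*(-77))/(-77)) = √(391 + (1/11590)*(-1/77)*(14047 - 3123505)) = √(391 + (1/11590)*(-1/77)*(-3109458)) = √(391 + 141339/40565) = √(16002254/40565) = 251*√10303510/40565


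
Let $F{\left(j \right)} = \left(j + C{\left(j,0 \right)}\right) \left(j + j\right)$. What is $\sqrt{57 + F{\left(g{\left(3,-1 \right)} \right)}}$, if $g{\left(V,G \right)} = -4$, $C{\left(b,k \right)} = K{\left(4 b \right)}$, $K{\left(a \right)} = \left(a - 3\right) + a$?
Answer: $3 \sqrt{41} \approx 19.209$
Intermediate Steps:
$K{\left(a \right)} = -3 + 2 a$ ($K{\left(a \right)} = \left(-3 + a\right) + a = -3 + 2 a$)
$C{\left(b,k \right)} = -3 + 8 b$ ($C{\left(b,k \right)} = -3 + 2 \cdot 4 b = -3 + 8 b$)
$F{\left(j \right)} = 2 j \left(-3 + 9 j\right)$ ($F{\left(j \right)} = \left(j + \left(-3 + 8 j\right)\right) \left(j + j\right) = \left(-3 + 9 j\right) 2 j = 2 j \left(-3 + 9 j\right)$)
$\sqrt{57 + F{\left(g{\left(3,-1 \right)} \right)}} = \sqrt{57 + 6 \left(-4\right) \left(-1 + 3 \left(-4\right)\right)} = \sqrt{57 + 6 \left(-4\right) \left(-1 - 12\right)} = \sqrt{57 + 6 \left(-4\right) \left(-13\right)} = \sqrt{57 + 312} = \sqrt{369} = 3 \sqrt{41}$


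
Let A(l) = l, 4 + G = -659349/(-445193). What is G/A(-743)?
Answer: 1121423/330778399 ≈ 0.0033903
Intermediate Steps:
G = -1121423/445193 (G = -4 - 659349/(-445193) = -4 - 659349*(-1/445193) = -4 + 659349/445193 = -1121423/445193 ≈ -2.5190)
G/A(-743) = -1121423/445193/(-743) = -1121423/445193*(-1/743) = 1121423/330778399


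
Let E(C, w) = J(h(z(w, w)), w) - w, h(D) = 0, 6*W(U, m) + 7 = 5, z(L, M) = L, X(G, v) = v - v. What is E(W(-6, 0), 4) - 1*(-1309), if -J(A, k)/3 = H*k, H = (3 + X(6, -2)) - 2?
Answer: 1293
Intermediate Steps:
X(G, v) = 0
W(U, m) = -1/3 (W(U, m) = -7/6 + (1/6)*5 = -7/6 + 5/6 = -1/3)
H = 1 (H = (3 + 0) - 2 = 3 - 2 = 1)
J(A, k) = -3*k
E(C, w) = -4*w (E(C, w) = -3*w - w = -4*w)
E(W(-6, 0), 4) - 1*(-1309) = -4*4 - 1*(-1309) = -16 + 1309 = 1293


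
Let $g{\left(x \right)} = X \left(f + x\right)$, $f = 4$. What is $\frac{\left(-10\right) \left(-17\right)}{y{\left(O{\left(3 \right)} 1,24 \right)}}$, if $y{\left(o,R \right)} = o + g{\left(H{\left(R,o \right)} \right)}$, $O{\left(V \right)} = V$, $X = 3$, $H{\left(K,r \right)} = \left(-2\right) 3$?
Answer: $- \frac{170}{3} \approx -56.667$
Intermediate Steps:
$H{\left(K,r \right)} = -6$
$g{\left(x \right)} = 12 + 3 x$ ($g{\left(x \right)} = 3 \left(4 + x\right) = 12 + 3 x$)
$y{\left(o,R \right)} = -6 + o$ ($y{\left(o,R \right)} = o + \left(12 + 3 \left(-6\right)\right) = o + \left(12 - 18\right) = o - 6 = -6 + o$)
$\frac{\left(-10\right) \left(-17\right)}{y{\left(O{\left(3 \right)} 1,24 \right)}} = \frac{\left(-10\right) \left(-17\right)}{-6 + 3 \cdot 1} = \frac{170}{-6 + 3} = \frac{170}{-3} = 170 \left(- \frac{1}{3}\right) = - \frac{170}{3}$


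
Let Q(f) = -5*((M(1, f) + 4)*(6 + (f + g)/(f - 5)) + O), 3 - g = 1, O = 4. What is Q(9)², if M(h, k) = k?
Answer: 5546025/16 ≈ 3.4663e+5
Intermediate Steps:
g = 2 (g = 3 - 1*1 = 3 - 1 = 2)
Q(f) = -20 - 5*(4 + f)*(6 + (2 + f)/(-5 + f)) (Q(f) = -5*((f + 4)*(6 + (f + 2)/(f - 5)) + 4) = -5*((4 + f)*(6 + (2 + f)/(-5 + f)) + 4) = -5*(4 + (4 + f)*(6 + (2 + f)/(-5 + f))) = -20 - 5*(4 + f)*(6 + (2 + f)/(-5 + f)))
Q(9)² = (5*(132 - 7*9² - 4*9)/(-5 + 9))² = (5*(132 - 7*81 - 36)/4)² = (5*(¼)*(132 - 567 - 36))² = (5*(¼)*(-471))² = (-2355/4)² = 5546025/16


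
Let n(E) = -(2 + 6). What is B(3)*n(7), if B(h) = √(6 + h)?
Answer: -24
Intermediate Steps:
n(E) = -8 (n(E) = -1*8 = -8)
B(3)*n(7) = √(6 + 3)*(-8) = √9*(-8) = 3*(-8) = -24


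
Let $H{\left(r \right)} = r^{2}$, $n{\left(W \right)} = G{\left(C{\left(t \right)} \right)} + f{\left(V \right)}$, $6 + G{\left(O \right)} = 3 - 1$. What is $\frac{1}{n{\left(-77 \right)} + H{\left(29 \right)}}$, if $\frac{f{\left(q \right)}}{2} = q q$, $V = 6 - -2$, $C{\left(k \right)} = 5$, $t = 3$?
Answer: $\frac{1}{965} \approx 0.0010363$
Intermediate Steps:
$G{\left(O \right)} = -4$ ($G{\left(O \right)} = -6 + \left(3 - 1\right) = -6 + 2 = -4$)
$V = 8$ ($V = 6 + 2 = 8$)
$f{\left(q \right)} = 2 q^{2}$ ($f{\left(q \right)} = 2 q q = 2 q^{2}$)
$n{\left(W \right)} = 124$ ($n{\left(W \right)} = -4 + 2 \cdot 8^{2} = -4 + 2 \cdot 64 = -4 + 128 = 124$)
$\frac{1}{n{\left(-77 \right)} + H{\left(29 \right)}} = \frac{1}{124 + 29^{2}} = \frac{1}{124 + 841} = \frac{1}{965}$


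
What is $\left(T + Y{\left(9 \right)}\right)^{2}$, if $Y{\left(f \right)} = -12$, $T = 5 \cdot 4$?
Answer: $64$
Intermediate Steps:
$T = 20$
$\left(T + Y{\left(9 \right)}\right)^{2} = \left(20 - 12\right)^{2} = 8^{2} = 64$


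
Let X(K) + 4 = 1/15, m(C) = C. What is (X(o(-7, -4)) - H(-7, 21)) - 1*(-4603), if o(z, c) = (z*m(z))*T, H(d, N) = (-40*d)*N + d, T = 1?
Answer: -19109/15 ≈ -1273.9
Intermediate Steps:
H(d, N) = d - 40*N*d (H(d, N) = -40*N*d + d = d - 40*N*d)
o(z, c) = z**2 (o(z, c) = (z*z)*1 = z**2*1 = z**2)
X(K) = -59/15 (X(K) = -4 + 1/15 = -59/15)
(X(o(-7, -4)) - H(-7, 21)) - 1*(-4603) = (-59/15 - (-7)*(1 - 40*21)) - 1*(-4603) = (-59/15 - (-7)*(1 - 840)) + 4603 = (-59/15 - (-7)*(-839)) + 4603 = (-59/15 - 1*5873) + 4603 = (-59/15 - 5873) + 4603 = -88154/15 + 4603 = -19109/15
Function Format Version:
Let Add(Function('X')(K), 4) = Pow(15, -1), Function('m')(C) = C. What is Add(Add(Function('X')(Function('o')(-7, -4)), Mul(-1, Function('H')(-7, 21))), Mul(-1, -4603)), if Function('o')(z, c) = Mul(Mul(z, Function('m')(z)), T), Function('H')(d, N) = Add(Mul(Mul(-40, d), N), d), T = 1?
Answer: Rational(-19109, 15) ≈ -1273.9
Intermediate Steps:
Function('H')(d, N) = Add(d, Mul(-40, N, d)) (Function('H')(d, N) = Add(Mul(-40, N, d), d) = Add(d, Mul(-40, N, d)))
Function('o')(z, c) = Pow(z, 2) (Function('o')(z, c) = Mul(Mul(z, z), 1) = Mul(Pow(z, 2), 1) = Pow(z, 2))
Function('X')(K) = Rational(-59, 15) (Function('X')(K) = Add(-4, Pow(15, -1)) = Add(-4, Rational(1, 15)) = Rational(-59, 15))
Add(Add(Function('X')(Function('o')(-7, -4)), Mul(-1, Function('H')(-7, 21))), Mul(-1, -4603)) = Add(Add(Rational(-59, 15), Mul(-1, Mul(-7, Add(1, Mul(-40, 21))))), Mul(-1, -4603)) = Add(Add(Rational(-59, 15), Mul(-1, Mul(-7, Add(1, -840)))), 4603) = Add(Add(Rational(-59, 15), Mul(-1, Mul(-7, -839))), 4603) = Add(Add(Rational(-59, 15), Mul(-1, 5873)), 4603) = Add(Add(Rational(-59, 15), -5873), 4603) = Add(Rational(-88154, 15), 4603) = Rational(-19109, 15)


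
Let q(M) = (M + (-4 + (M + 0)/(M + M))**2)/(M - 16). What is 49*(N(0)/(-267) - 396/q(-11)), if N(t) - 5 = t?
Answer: 559532519/1335 ≈ 4.1913e+5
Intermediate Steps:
N(t) = 5 + t
q(M) = (49/4 + M)/(-16 + M) (q(M) = (M + (-4 + M/((2*M)))**2)/(-16 + M) = (M + (-4 + M*(1/(2*M)))**2)/(-16 + M) = (M + (-4 + 1/2)**2)/(-16 + M) = (M + (-7/2)**2)/(-16 + M) = (M + 49/4)/(-16 + M) = (49/4 + M)/(-16 + M))
49*(N(0)/(-267) - 396/q(-11)) = 49*((5 + 0)/(-267) - 396*(-16 - 11)/(49/4 - 11)) = 49*(5*(-1/267) - 396/((5/4)/(-27))) = 49*(-5/267 - 396/((-1/27*5/4))) = 49*(-5/267 - 396/(-5/108)) = 49*(-5/267 - 396*(-108/5)) = 49*(-5/267 + 42768/5) = 49*(11419031/1335) = 559532519/1335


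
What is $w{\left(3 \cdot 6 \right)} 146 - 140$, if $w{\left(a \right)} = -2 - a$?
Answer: $-3060$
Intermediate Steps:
$w{\left(3 \cdot 6 \right)} 146 - 140 = \left(-2 - 3 \cdot 6\right) 146 - 140 = \left(-2 - 18\right) 146 - 140 = \left(-20\right) 146 - 140 = -2920 - 140 = -3060$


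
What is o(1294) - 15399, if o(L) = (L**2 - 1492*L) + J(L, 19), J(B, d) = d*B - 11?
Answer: -247036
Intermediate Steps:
J(B, d) = -11 + B*d (J(B, d) = B*d - 11 = -11 + B*d)
o(L) = -11 + L**2 - 1473*L (o(L) = (L**2 - 1492*L) + (-11 + L*19) = (L**2 - 1492*L) + (-11 + 19*L) = -11 + L**2 - 1473*L)
o(1294) - 15399 = (-11 + 1294**2 - 1473*1294) - 15399 = (-11 + 1674436 - 1906062) - 15399 = -231637 - 15399 = -247036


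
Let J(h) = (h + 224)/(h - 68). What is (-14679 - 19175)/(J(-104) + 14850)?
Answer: -727861/319260 ≈ -2.2798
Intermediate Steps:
J(h) = (224 + h)/(-68 + h)
(-14679 - 19175)/(J(-104) + 14850) = (-14679 - 19175)/((224 - 104)/(-68 - 104) + 14850) = -33854/(120/(-172) + 14850) = -33854/(-1/172*120 + 14850) = -33854/(-30/43 + 14850) = -33854/638520/43 = -33854*43/638520 = -727861/319260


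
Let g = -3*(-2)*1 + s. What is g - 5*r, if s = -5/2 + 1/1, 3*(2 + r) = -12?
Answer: 69/2 ≈ 34.500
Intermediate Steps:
r = -6 (r = -2 + (⅓)*(-12) = -2 - 4 = -6)
s = -3/2 (s = -5*½ + 1*1 = -5/2 + 1 = -3/2 ≈ -1.5000)
g = 9/2 (g = -3*(-2)*1 - 3/2 = 6*1 - 3/2 = 6 - 3/2 = 9/2 ≈ 4.5000)
g - 5*r = 9/2 - 5*(-6) = 9/2 + 30 = 69/2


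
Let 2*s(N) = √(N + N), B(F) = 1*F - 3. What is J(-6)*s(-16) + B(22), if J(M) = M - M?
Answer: 19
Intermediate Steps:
B(F) = -3 + F (B(F) = F - 3 = -3 + F)
s(N) = √2*√N/2 (s(N) = √(N + N)/2 = √(2*N)/2 = (√2*√N)/2 = √2*√N/2)
J(M) = 0
J(-6)*s(-16) + B(22) = 0*(√2*√(-16)/2) + (-3 + 22) = 0*(√2*(4*I)/2) + 19 = 0*(2*I*√2) + 19 = 0 + 19 = 19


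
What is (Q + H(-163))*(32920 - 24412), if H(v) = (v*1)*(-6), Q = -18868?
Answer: -152208120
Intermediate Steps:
H(v) = -6*v (H(v) = v*(-6) = -6*v)
(Q + H(-163))*(32920 - 24412) = (-18868 - 6*(-163))*(32920 - 24412) = (-18868 + 978)*8508 = -17890*8508 = -152208120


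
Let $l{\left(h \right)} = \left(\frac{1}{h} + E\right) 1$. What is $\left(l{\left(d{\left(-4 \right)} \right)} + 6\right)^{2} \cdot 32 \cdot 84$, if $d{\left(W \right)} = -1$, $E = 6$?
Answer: $325248$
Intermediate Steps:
$l{\left(h \right)} = 6 + \frac{1}{h}$ ($l{\left(h \right)} = \left(\frac{1}{h} + 6\right) 1 = \left(6 + \frac{1}{h}\right) 1 = 6 + \frac{1}{h}$)
$\left(l{\left(d{\left(-4 \right)} \right)} + 6\right)^{2} \cdot 32 \cdot 84 = \left(\left(6 + \frac{1}{-1}\right) + 6\right)^{2} \cdot 32 \cdot 84 = \left(\left(6 - 1\right) + 6\right)^{2} \cdot 32 \cdot 84 = \left(5 + 6\right)^{2} \cdot 32 \cdot 84 = 11^{2} \cdot 32 \cdot 84 = 121 \cdot 32 \cdot 84 = 3872 \cdot 84 = 325248$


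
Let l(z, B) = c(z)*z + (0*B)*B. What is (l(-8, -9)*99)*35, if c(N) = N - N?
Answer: 0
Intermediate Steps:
c(N) = 0
l(z, B) = 0 (l(z, B) = 0*z + (0*B)*B = 0 + 0*B = 0 + 0 = 0)
(l(-8, -9)*99)*35 = (0*99)*35 = 0*35 = 0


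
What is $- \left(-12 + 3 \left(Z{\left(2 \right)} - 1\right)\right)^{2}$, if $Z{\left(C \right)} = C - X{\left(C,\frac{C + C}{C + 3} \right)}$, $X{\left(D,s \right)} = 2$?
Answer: $-225$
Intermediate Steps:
$Z{\left(C \right)} = -2 + C$ ($Z{\left(C \right)} = C - 2 = -2 + C$)
$- \left(-12 + 3 \left(Z{\left(2 \right)} - 1\right)\right)^{2} = - \left(-12 + 3 \left(\left(-2 + 2\right) - 1\right)\right)^{2} = - \left(-12 + 3 \left(0 - 1\right)\right)^{2} = - \left(-12 + 3 \left(-1\right)\right)^{2} = - \left(-12 - 3\right)^{2} = - \left(-15\right)^{2} = \left(-1\right) 225 = -225$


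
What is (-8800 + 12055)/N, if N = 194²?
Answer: 3255/37636 ≈ 0.086486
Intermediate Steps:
N = 37636
(-8800 + 12055)/N = (-8800 + 12055)/37636 = 3255*(1/37636) = 3255/37636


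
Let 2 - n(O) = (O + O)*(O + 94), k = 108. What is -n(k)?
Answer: 43630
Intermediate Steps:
n(O) = 2 - 2*O*(94 + O) (n(O) = 2 - (O + O)*(O + 94) = 2 - 2*O*(94 + O))
-n(k) = -(2 - 188*108 - 2*108²) = -(2 - 20304 - 2*11664) = -(2 - 20304 - 23328) = -1*(-43630) = 43630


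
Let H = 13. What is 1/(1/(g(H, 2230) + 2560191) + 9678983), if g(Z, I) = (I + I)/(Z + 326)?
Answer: 867909209/8400478479454786 ≈ 1.0332e-7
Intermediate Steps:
g(Z, I) = 2*I/(326 + Z) (g(Z, I) = (2*I)/(326 + Z) = 2*I/(326 + Z))
1/(1/(g(H, 2230) + 2560191) + 9678983) = 1/(1/(2*2230/(326 + 13) + 2560191) + 9678983) = 1/(1/(2*2230/339 + 2560191) + 9678983) = 1/(1/(2*2230*(1/339) + 2560191) + 9678983) = 1/(1/(4460/339 + 2560191) + 9678983) = 1/(1/(867909209/339) + 9678983) = 1/(339/867909209 + 9678983) = 1/(8400478479454786/867909209) = 867909209/8400478479454786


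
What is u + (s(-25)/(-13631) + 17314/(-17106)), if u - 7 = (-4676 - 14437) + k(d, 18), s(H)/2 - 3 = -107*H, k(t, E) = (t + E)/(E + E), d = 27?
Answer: -8910036431857/466343772 ≈ -19106.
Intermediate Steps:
k(t, E) = (E + t)/(2*E) (k(t, E) = (E + t)/((2*E)) = (E + t)*(1/(2*E)) = (E + t)/(2*E))
s(H) = 6 - 214*H (s(H) = 6 + 2*(-107*H) = 6 - 214*H)
u = -76419/4 (u = 7 + ((-4676 - 14437) + (1/2)*(18 + 27)/18) = 7 + (-19113 + (1/2)*(1/18)*45) = 7 + (-19113 + 5/4) = 7 - 76447/4 = -76419/4 ≈ -19105.)
u + (s(-25)/(-13631) + 17314/(-17106)) = -76419/4 + ((6 - 214*(-25))/(-13631) + 17314/(-17106)) = -76419/4 + ((6 + 5350)*(-1/13631) + 17314*(-1/17106)) = -76419/4 + (5356*(-1/13631) - 8657/8553) = -76419/4 + (-5356/13631 - 8657/8553) = -76419/4 - 163813435/116585943 = -8910036431857/466343772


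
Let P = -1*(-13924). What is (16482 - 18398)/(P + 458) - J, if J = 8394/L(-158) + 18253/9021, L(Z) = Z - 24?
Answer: 86509529012/1967723667 ≈ 43.964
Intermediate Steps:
L(Z) = -24 + Z
P = 13924
J = -36200114/820911 (J = 8394/(-24 - 158) + 18253/9021 = 8394/(-182) + 18253*(1/9021) = 8394*(-1/182) + 18253/9021 = -4197/91 + 18253/9021 = -36200114/820911 ≈ -44.097)
(16482 - 18398)/(P + 458) - J = (16482 - 18398)/(13924 + 458) - 1*(-36200114/820911) = -1916/14382 + 36200114/820911 = -1916*1/14382 + 36200114/820911 = -958/7191 + 36200114/820911 = 86509529012/1967723667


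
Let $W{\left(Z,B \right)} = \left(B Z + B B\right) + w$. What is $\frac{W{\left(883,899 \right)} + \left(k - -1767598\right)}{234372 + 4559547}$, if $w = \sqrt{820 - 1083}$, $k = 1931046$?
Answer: $\frac{5300662}{4793919} + \frac{i \sqrt{263}}{4793919} \approx 1.1057 + 3.3829 \cdot 10^{-6} i$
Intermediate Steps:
$w = i \sqrt{263}$ ($w = \sqrt{-263} = i \sqrt{263} \approx 16.217 i$)
$W{\left(Z,B \right)} = B^{2} + i \sqrt{263} + B Z$ ($W{\left(Z,B \right)} = \left(B Z + B B\right) + i \sqrt{263} = \left(B Z + B^{2}\right) + i \sqrt{263} = \left(B^{2} + B Z\right) + i \sqrt{263} = B^{2} + i \sqrt{263} + B Z$)
$\frac{W{\left(883,899 \right)} + \left(k - -1767598\right)}{234372 + 4559547} = \frac{\left(899^{2} + i \sqrt{263} + 899 \cdot 883\right) + \left(1931046 - -1767598\right)}{234372 + 4559547} = \frac{\left(808201 + i \sqrt{263} + 793817\right) + \left(1931046 + 1767598\right)}{4793919} = \left(\left(1602018 + i \sqrt{263}\right) + 3698644\right) \frac{1}{4793919} = \left(5300662 + i \sqrt{263}\right) \frac{1}{4793919} = \frac{5300662}{4793919} + \frac{i \sqrt{263}}{4793919}$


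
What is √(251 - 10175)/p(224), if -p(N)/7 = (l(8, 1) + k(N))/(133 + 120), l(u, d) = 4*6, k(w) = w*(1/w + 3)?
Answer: -506*I*√2481/4879 ≈ -5.1657*I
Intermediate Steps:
k(w) = w*(3 + 1/w) (k(w) = w*(1/w + 3) = w*(3 + 1/w))
l(u, d) = 24
p(N) = -175/253 - 21*N/253 (p(N) = -7*(24 + (1 + 3*N))/(133 + 120) = -7*(25 + 3*N)/253 = -7*(25/253 + 3*N/253) = -175/253 - 21*N/253)
√(251 - 10175)/p(224) = √(251 - 10175)/(-175/253 - 21/253*224) = √(-9924)/(-175/253 - 4704/253) = (2*I*√2481)/(-4879/253) = (2*I*√2481)*(-253/4879) = -506*I*√2481/4879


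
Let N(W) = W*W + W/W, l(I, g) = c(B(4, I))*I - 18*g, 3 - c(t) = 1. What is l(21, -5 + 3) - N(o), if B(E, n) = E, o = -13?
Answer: -92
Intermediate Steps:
c(t) = 2 (c(t) = 3 - 1*1 = 3 - 1 = 2)
l(I, g) = -18*g + 2*I (l(I, g) = 2*I - 18*g = -18*g + 2*I)
N(W) = 1 + W² (N(W) = W² + 1 = 1 + W²)
l(21, -5 + 3) - N(o) = (-18*(-5 + 3) + 2*21) - (1 + (-13)²) = (-18*(-2) + 42) - (1 + 169) = (36 + 42) - 1*170 = 78 - 170 = -92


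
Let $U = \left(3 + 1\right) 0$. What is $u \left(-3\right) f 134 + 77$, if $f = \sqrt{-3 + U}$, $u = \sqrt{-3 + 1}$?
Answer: $77 + 402 \sqrt{6} \approx 1061.7$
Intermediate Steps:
$U = 0$ ($U = 4 \cdot 0 = 0$)
$u = i \sqrt{2}$ ($u = \sqrt{-2} = i \sqrt{2} \approx 1.4142 i$)
$f = i \sqrt{3}$ ($f = \sqrt{-3 + 0} = \sqrt{-3} = i \sqrt{3} \approx 1.732 i$)
$u \left(-3\right) f 134 + 77 = i \sqrt{2} \left(-3\right) i \sqrt{3} \cdot 134 + 77 = - 3 i \sqrt{2} i \sqrt{3} \cdot 134 + 77 = 3 \sqrt{6} \cdot 134 + 77 = 402 \sqrt{6} + 77 = 77 + 402 \sqrt{6}$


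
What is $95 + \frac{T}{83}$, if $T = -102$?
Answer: $\frac{7783}{83} \approx 93.771$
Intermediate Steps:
$95 + \frac{T}{83} = 95 + \frac{1}{83} \left(-102\right) = 95 - \frac{102}{83} = \frac{7783}{83}$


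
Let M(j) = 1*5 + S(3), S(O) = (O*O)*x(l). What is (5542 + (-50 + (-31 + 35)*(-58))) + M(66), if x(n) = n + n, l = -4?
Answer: 5193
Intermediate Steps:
x(n) = 2*n
S(O) = -8*O² (S(O) = (O*O)*(2*(-4)) = O²*(-8) = -8*O²)
M(j) = -67 (M(j) = 1*5 - 8*3² = 5 - 8*9 = 5 - 72 = -67)
(5542 + (-50 + (-31 + 35)*(-58))) + M(66) = (5542 + (-50 + (-31 + 35)*(-58))) - 67 = (5542 + (-50 + 4*(-58))) - 67 = (5542 + (-50 - 232)) - 67 = (5542 - 282) - 67 = 5260 - 67 = 5193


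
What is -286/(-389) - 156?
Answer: -60398/389 ≈ -155.26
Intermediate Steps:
-286/(-389) - 156 = -286*(-1/389) - 156 = 286/389 - 156 = -60398/389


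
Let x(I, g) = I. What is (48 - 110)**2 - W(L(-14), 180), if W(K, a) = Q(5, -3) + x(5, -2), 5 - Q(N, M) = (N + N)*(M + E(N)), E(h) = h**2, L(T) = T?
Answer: 4054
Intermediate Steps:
Q(N, M) = 5 - 2*N*(M + N**2) (Q(N, M) = 5 - (N + N)*(M + N**2) = 5 - 2*N*(M + N**2))
W(K, a) = -210 (W(K, a) = (5 - 2*5**3 - 2*(-3)*5) + 5 = (5 - 2*125 + 30) + 5 = (5 - 250 + 30) + 5 = -215 + 5 = -210)
(48 - 110)**2 - W(L(-14), 180) = (48 - 110)**2 - 1*(-210) = (-62)**2 + 210 = 3844 + 210 = 4054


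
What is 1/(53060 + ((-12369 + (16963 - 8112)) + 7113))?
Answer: 1/56655 ≈ 1.7651e-5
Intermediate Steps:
1/(53060 + ((-12369 + (16963 - 8112)) + 7113)) = 1/(53060 + ((-12369 + 8851) + 7113)) = 1/(53060 + (-3518 + 7113)) = 1/(53060 + 3595) = 1/56655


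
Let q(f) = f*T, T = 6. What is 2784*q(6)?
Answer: 100224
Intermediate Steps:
q(f) = 6*f (q(f) = f*6 = 6*f)
2784*q(6) = 2784*(6*6) = 2784*36 = 100224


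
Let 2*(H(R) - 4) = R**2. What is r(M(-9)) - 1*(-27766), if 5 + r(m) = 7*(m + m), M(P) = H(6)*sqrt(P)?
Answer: 27761 + 924*I ≈ 27761.0 + 924.0*I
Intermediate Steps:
H(R) = 4 + R**2/2
M(P) = 22*sqrt(P) (M(P) = (4 + (1/2)*6**2)*sqrt(P) = (4 + (1/2)*36)*sqrt(P) = (4 + 18)*sqrt(P) = 22*sqrt(P))
r(m) = -5 + 14*m (r(m) = -5 + 7*(m + m) = -5 + 7*(2*m) = -5 + 14*m)
r(M(-9)) - 1*(-27766) = (-5 + 14*(22*sqrt(-9))) - 1*(-27766) = (-5 + 14*(22*(3*I))) + 27766 = (-5 + 14*(66*I)) + 27766 = (-5 + 924*I) + 27766 = 27761 + 924*I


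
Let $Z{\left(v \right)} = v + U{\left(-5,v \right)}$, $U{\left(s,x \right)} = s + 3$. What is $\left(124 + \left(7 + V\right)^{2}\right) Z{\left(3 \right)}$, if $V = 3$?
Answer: $224$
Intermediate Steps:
$U{\left(s,x \right)} = 3 + s$
$Z{\left(v \right)} = -2 + v$ ($Z{\left(v \right)} = v + \left(3 - 5\right) = v - 2 = -2 + v$)
$\left(124 + \left(7 + V\right)^{2}\right) Z{\left(3 \right)} = \left(124 + \left(7 + 3\right)^{2}\right) \left(-2 + 3\right) = \left(124 + 10^{2}\right) 1 = \left(124 + 100\right) 1 = 224 \cdot 1 = 224$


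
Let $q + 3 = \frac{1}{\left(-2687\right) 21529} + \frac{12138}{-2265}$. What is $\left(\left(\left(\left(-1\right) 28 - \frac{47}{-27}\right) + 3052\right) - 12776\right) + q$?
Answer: $- \frac{11507753929506121}{1179240102855} \approx -9758.6$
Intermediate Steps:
$q = - \frac{365081398308}{43675559365}$ ($q = -3 + \left(\frac{1}{\left(-2687\right) 21529} + \frac{12138}{-2265}\right) = -3 + \left(\left(- \frac{1}{2687}\right) \frac{1}{21529} + 12138 \left(- \frac{1}{2265}\right)\right) = -3 - \frac{234054720213}{43675559365} = - \frac{365081398308}{43675559365} \approx -8.3589$)
$\left(\left(\left(\left(-1\right) 28 - \frac{47}{-27}\right) + 3052\right) - 12776\right) + q = \left(\left(\left(\left(-1\right) 28 - \frac{47}{-27}\right) + 3052\right) - 12776\right) - \frac{365081398308}{43675559365} = \left(\left(\left(-28 - - \frac{47}{27}\right) + 3052\right) - 12776\right) - \frac{365081398308}{43675559365} = \left(\left(\left(-28 + \frac{47}{27}\right) + 3052\right) - 12776\right) - \frac{365081398308}{43675559365} = \left(\left(- \frac{709}{27} + 3052\right) - 12776\right) - \frac{365081398308}{43675559365} = \left(\frac{81695}{27} - 12776\right) - \frac{365081398308}{43675559365} = - \frac{263257}{27} - \frac{365081398308}{43675559365} = - \frac{11507753929506121}{1179240102855}$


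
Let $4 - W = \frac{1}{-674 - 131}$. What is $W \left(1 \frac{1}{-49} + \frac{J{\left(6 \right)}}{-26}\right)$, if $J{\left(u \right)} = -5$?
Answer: $\frac{705399}{1025570} \approx 0.68781$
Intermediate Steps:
$W = \frac{3221}{805}$ ($W = 4 - \frac{1}{-674 - 131} = 4 - \frac{1}{-805} = 4 - - \frac{1}{805} = 4 + \frac{1}{805} = \frac{3221}{805} \approx 4.0012$)
$W \left(1 \frac{1}{-49} + \frac{J{\left(6 \right)}}{-26}\right) = \frac{3221 \left(1 \frac{1}{-49} - \frac{5}{-26}\right)}{805} = \frac{3221 \left(1 \left(- \frac{1}{49}\right) - - \frac{5}{26}\right)}{805} = \frac{3221 \left(- \frac{1}{49} + \frac{5}{26}\right)}{805} = \frac{3221}{805} \cdot \frac{219}{1274} = \frac{705399}{1025570}$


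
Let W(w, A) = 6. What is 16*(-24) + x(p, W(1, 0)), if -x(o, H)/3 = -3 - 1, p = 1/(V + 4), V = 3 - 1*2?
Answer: -372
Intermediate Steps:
V = 1 (V = 3 - 2 = 1)
p = ⅕ (p = 1/(1 + 4) = 1/5 = ⅕ ≈ 0.20000)
x(o, H) = 12 (x(o, H) = -3*(-3 - 1) = -3*(-4) = 12)
16*(-24) + x(p, W(1, 0)) = 16*(-24) + 12 = -384 + 12 = -372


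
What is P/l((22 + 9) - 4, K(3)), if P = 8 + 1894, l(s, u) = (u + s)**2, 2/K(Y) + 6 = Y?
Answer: 17118/6241 ≈ 2.7428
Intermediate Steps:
K(Y) = 2/(-6 + Y)
l(s, u) = (s + u)**2
P = 1902
P/l((22 + 9) - 4, K(3)) = 1902/((((22 + 9) - 4) + 2/(-6 + 3))**2) = 1902/(((31 - 4) + 2/(-3))**2) = 1902/((27 + 2*(-1/3))**2) = 1902/((27 - 2/3)**2) = 1902/((79/3)**2) = 1902/(6241/9) = 1902*(9/6241) = 17118/6241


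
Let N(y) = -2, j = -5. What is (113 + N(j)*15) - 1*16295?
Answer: -16212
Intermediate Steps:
(113 + N(j)*15) - 1*16295 = (113 - 2*15) - 1*16295 = (113 - 30) - 16295 = 83 - 16295 = -16212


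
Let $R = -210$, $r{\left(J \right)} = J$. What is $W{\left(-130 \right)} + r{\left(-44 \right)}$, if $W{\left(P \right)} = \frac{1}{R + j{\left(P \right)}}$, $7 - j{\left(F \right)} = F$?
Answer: $- \frac{3213}{73} \approx -44.014$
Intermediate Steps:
$j{\left(F \right)} = 7 - F$
$W{\left(P \right)} = \frac{1}{-203 - P}$ ($W{\left(P \right)} = \frac{1}{-210 - \left(-7 + P\right)} = \frac{1}{-203 - P}$)
$W{\left(-130 \right)} + r{\left(-44 \right)} = - \frac{1}{203 - 130} - 44 = - \frac{1}{73} - 44 = - \frac{3213}{73}$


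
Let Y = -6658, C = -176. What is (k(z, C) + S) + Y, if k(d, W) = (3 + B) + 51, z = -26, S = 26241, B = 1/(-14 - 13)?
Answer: 530198/27 ≈ 19637.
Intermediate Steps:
B = -1/27 (B = 1/(-27) = -1/27 ≈ -0.037037)
k(d, W) = 1457/27 (k(d, W) = (3 - 1/27) + 51 = 80/27 + 51 = 1457/27)
(k(z, C) + S) + Y = (1457/27 + 26241) - 6658 = 709964/27 - 6658 = 530198/27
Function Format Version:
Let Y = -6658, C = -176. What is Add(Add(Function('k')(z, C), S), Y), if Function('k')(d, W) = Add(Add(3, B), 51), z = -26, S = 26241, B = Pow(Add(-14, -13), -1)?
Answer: Rational(530198, 27) ≈ 19637.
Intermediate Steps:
B = Rational(-1, 27) (B = Pow(-27, -1) = Rational(-1, 27) ≈ -0.037037)
Function('k')(d, W) = Rational(1457, 27) (Function('k')(d, W) = Add(Add(3, Rational(-1, 27)), 51) = Add(Rational(80, 27), 51) = Rational(1457, 27))
Add(Add(Function('k')(z, C), S), Y) = Add(Add(Rational(1457, 27), 26241), -6658) = Add(Rational(709964, 27), -6658) = Rational(530198, 27)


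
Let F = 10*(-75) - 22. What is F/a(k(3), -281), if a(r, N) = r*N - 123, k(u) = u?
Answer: 386/483 ≈ 0.79917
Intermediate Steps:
a(r, N) = -123 + N*r (a(r, N) = N*r - 123 = -123 + N*r)
F = -772 (F = -750 - 22 = -772)
F/a(k(3), -281) = -772/(-123 - 281*3) = -772/(-123 - 843) = -772/(-966) = -772*(-1/966) = 386/483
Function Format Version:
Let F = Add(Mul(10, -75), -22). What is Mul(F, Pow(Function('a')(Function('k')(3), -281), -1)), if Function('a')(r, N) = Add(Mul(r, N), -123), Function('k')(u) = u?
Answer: Rational(386, 483) ≈ 0.79917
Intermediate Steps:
Function('a')(r, N) = Add(-123, Mul(N, r)) (Function('a')(r, N) = Add(Mul(N, r), -123) = Add(-123, Mul(N, r)))
F = -772 (F = Add(-750, -22) = -772)
Mul(F, Pow(Function('a')(Function('k')(3), -281), -1)) = Mul(-772, Pow(Add(-123, Mul(-281, 3)), -1)) = Mul(-772, Pow(Add(-123, -843), -1)) = Mul(-772, Pow(-966, -1)) = Mul(-772, Rational(-1, 966)) = Rational(386, 483)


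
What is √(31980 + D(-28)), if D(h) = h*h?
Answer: 2*√8191 ≈ 181.01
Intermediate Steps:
D(h) = h²
√(31980 + D(-28)) = √(31980 + (-28)²) = √(31980 + 784) = √32764 = 2*√8191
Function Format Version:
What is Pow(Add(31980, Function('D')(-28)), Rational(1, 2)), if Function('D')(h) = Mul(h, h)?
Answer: Mul(2, Pow(8191, Rational(1, 2))) ≈ 181.01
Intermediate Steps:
Function('D')(h) = Pow(h, 2)
Pow(Add(31980, Function('D')(-28)), Rational(1, 2)) = Pow(Add(31980, Pow(-28, 2)), Rational(1, 2)) = Pow(Add(31980, 784), Rational(1, 2)) = Pow(32764, Rational(1, 2)) = Mul(2, Pow(8191, Rational(1, 2)))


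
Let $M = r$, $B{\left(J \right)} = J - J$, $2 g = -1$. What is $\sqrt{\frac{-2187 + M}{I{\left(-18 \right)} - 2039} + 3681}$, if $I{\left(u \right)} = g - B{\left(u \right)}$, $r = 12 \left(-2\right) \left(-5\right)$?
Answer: $\frac{\sqrt{61262227707}}{4079} \approx 60.68$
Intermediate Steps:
$g = - \frac{1}{2}$ ($g = \frac{1}{2} \left(-1\right) = - \frac{1}{2} \approx -0.5$)
$B{\left(J \right)} = 0$
$r = 120$ ($r = \left(-24\right) \left(-5\right) = 120$)
$M = 120$
$I{\left(u \right)} = - \frac{1}{2}$ ($I{\left(u \right)} = - \frac{1}{2} - 0 = - \frac{1}{2} + 0 = - \frac{1}{2}$)
$\sqrt{\frac{-2187 + M}{I{\left(-18 \right)} - 2039} + 3681} = \sqrt{\frac{-2187 + 120}{- \frac{1}{2} - 2039} + 3681} = \sqrt{- \frac{2067}{- \frac{4079}{2}} + 3681} = \sqrt{\left(-2067\right) \left(- \frac{2}{4079}\right) + 3681} = \sqrt{\frac{4134}{4079} + 3681} = \sqrt{\frac{15018933}{4079}} = \frac{\sqrt{61262227707}}{4079}$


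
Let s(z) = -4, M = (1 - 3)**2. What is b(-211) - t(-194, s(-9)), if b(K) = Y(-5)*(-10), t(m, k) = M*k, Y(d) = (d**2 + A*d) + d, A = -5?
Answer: -434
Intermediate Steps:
Y(d) = d**2 - 4*d (Y(d) = (d**2 - 5*d) + d = d**2 - 4*d)
M = 4 (M = (-2)**2 = 4)
t(m, k) = 4*k
b(K) = -450 (b(K) = -5*(-4 - 5)*(-10) = -5*(-9)*(-10) = 45*(-10) = -450)
b(-211) - t(-194, s(-9)) = -450 - 4*(-4) = -450 - 1*(-16) = -450 + 16 = -434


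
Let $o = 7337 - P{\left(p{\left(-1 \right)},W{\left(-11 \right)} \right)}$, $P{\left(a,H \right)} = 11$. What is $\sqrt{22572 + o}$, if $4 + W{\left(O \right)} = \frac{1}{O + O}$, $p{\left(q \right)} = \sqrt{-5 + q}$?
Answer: $3 \sqrt{3322} \approx 172.91$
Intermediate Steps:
$W{\left(O \right)} = -4 + \frac{1}{2 O}$ ($W{\left(O \right)} = -4 + \frac{1}{O + O} = -4 + \frac{1}{2 O}$)
$o = 7326$ ($o = 7337 - 11 = 7326$)
$\sqrt{22572 + o} = \sqrt{22572 + 7326} = \sqrt{29898} = 3 \sqrt{3322}$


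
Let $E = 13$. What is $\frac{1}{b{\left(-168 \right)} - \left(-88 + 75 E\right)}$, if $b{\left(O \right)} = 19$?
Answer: $- \frac{1}{868} \approx -0.0011521$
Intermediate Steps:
$\frac{1}{b{\left(-168 \right)} - \left(-88 + 75 E\right)} = \frac{1}{19 + \left(\left(-75\right) 13 + 88\right)} = \frac{1}{19 + \left(-975 + 88\right)} = \frac{1}{19 - 887} = \frac{1}{-868} = - \frac{1}{868}$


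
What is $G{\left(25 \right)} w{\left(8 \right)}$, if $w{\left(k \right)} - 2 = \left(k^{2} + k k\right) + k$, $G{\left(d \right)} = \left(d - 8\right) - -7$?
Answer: $3312$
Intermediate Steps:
$G{\left(d \right)} = -1 + d$ ($G{\left(d \right)} = \left(-8 + d\right) + 7 = -1 + d$)
$w{\left(k \right)} = 2 + k + 2 k^{2}$ ($w{\left(k \right)} = 2 + \left(\left(k^{2} + k k\right) + k\right) = 2 + \left(\left(k^{2} + k^{2}\right) + k\right) = 2 + \left(2 k^{2} + k\right) = 2 + \left(k + 2 k^{2}\right) = 2 + k + 2 k^{2}$)
$G{\left(25 \right)} w{\left(8 \right)} = \left(-1 + 25\right) \left(2 + 8 + 2 \cdot 8^{2}\right) = 24 \left(2 + 8 + 2 \cdot 64\right) = 24 \left(2 + 8 + 128\right) = 24 \cdot 138 = 3312$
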